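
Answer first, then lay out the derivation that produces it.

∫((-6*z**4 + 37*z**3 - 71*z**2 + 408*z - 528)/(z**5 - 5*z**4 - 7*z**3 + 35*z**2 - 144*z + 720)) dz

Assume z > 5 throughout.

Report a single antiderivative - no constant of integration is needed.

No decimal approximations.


The answer is 2*log(z - 5) - 4*log(z - 4) - 4*log(z + 4) - atan(z/3).
Step 1. Decompose ∫((-6*z**4 + 37*z**3 - 71*z**2 + 408*z - 528)/(z**5 - 5*z**4 - 7*z**3 + 35*z**2 - 144*z + 720)) dz by partial fractions, (-6*z**4 + 37*z**3 - 71*z**2 + 408*z - 528)/(z**5 - 5*z**4 - 7*z**3 + 35*z**2 - 144*z + 720) = -3/(z**2 + 9) - 4/(z + 4) - 4/(z - 4) + 2/(z - 5): now ∫(2/(z - 5)) dz + ∫(-4/(z - 4)) dz + ∫(-4/(z + 4)) dz + ∫(-3/(z**2 + 9)) dz.
Step 2. Evaluate the standard form [assuming z > -4]: now -4*log(z + 4) + ∫(2/(z - 5)) dz + ∫(-4/(z - 4)) dz + ∫(-3/(z**2 + 9)) dz.
Step 3. Evaluate the standard form [assuming z > 5]: now 2*log(z - 5) - 4*log(z + 4) + ∫(-4/(z - 4)) dz + ∫(-3/(z**2 + 9)) dz.
Step 4. Evaluate the standard form [assuming z > 4]: now 2*log(z - 5) - 4*log(z - 4) - 4*log(z + 4) + ∫(-3/(z**2 + 9)) dz.
Step 5. Evaluate the standard form: now 2*log(z - 5) - 4*log(z - 4) - 4*log(z + 4) - atan(z/3).
Answer: 2*log(z - 5) - 4*log(z - 4) - 4*log(z + 4) - atan(z/3).


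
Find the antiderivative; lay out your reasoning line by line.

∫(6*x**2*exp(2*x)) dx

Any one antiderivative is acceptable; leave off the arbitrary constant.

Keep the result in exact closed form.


Step 1. Integrate ∫(6*x**2*exp(2*x)) dx by parts with u = x**2, dv = (6*exp(2*x)) dx, so v = 3*exp(2*x): now 3*x**2*exp(2*x) + ∫(-6*x*exp(2*x)) dx.
Step 2. Integrate ∫(-6*x*exp(2*x)) dx by parts with u = x, dv = (-6*exp(2*x)) dx, so v = -3*exp(2*x): now 3*x**2*exp(2*x) - 3*x*exp(2*x) + ∫(3*exp(2*x)) dx.
Step 3. Evaluate the standard form: now 3*x**2*exp(2*x) - 3*x*exp(2*x) + 3*exp(2*x)/2.
Answer: 3*x**2*exp(2*x) - 3*x*exp(2*x) + 3*exp(2*x)/2.


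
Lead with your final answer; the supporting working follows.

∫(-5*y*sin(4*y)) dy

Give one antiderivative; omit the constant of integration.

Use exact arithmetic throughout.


The answer is 5*y*cos(4*y)/4 - 5*sin(4*y)/16.
Step 1. Integrate ∫(-5*y*sin(4*y)) dy by parts with u = y, dv = (-5*sin(4*y)) dy, so v = 5*cos(4*y)/4: now 5*y*cos(4*y)/4 + ∫(-5*cos(4*y)/4) dy.
Step 2. Evaluate the standard form: now 5*y*cos(4*y)/4 - 5*sin(4*y)/16.
Answer: 5*y*cos(4*y)/4 - 5*sin(4*y)/16.


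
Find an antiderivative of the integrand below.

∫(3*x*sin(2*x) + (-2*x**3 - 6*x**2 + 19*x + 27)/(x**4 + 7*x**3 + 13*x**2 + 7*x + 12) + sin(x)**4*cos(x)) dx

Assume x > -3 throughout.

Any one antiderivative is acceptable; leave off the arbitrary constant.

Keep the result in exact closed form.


Answer: -3*x*cos(2*x)/2 - 3*log(x + 3) + log(x + 4) + sin(x)**5/5 + 3*sin(2*x)/4 + 3*atan(x).


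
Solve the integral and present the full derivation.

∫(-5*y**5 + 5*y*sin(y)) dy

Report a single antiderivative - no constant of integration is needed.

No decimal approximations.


Step 1. Rewrite: now ∫(-5*y**5) dy + ∫(5*y*sin(y)) dy.
Step 2. Integrate ∫(5*y*sin(y)) dy by parts with u = y, dv = (5*sin(y)) dy, so v = -5*cos(y): now -5*y*cos(y) + ∫(-5*y**5) dy + ∫(5*cos(y)) dy.
Step 3. Evaluate the standard form: now -5*y*cos(y) + 5*sin(y) + ∫(-5*y**5) dy.
Step 4. Evaluate the standard form: now -5*y**6/6 - 5*y*cos(y) + 5*sin(y).
Answer: -5*y**6/6 - 5*y*cos(y) + 5*sin(y).


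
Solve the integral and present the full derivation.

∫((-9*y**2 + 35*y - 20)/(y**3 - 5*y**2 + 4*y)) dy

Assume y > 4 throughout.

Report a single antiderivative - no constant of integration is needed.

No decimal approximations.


Step 1. Decompose ∫((-9*y**2 + 35*y - 20)/(y**3 - 5*y**2 + 4*y)) dy by partial fractions, (-9*y**2 + 35*y - 20)/(y**3 - 5*y**2 + 4*y) = -2/(y - 1) - 2/(y - 4) - 5/y: now ∫(-5/y) dy + ∫(-2/(y - 4)) dy + ∫(-2/(y - 1)) dy.
Step 2. Evaluate the standard form [assuming y > 0]: now -5*log(y) + ∫(-2/(y - 4)) dy + ∫(-2/(y - 1)) dy.
Step 3. Evaluate the standard form [assuming y > 1]: now -5*log(y) - 2*log(y - 1) + ∫(-2/(y - 4)) dy.
Step 4. Evaluate the standard form [assuming y > 4]: now -5*log(y) - 2*log(y - 4) - 2*log(y - 1).
Answer: -5*log(y) - 2*log(y - 4) - 2*log(y - 1).


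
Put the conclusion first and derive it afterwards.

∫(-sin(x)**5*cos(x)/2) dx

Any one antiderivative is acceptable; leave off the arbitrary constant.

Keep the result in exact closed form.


The answer is -sin(x)**6/12.
Step 1. Substitute u = sin(x), turning ∫(-sin(x)**5*cos(x)/2) dx into ∫(-u**5/2) du: now ∫(-u**5/2) du.
Step 2. Evaluate the standard form: now -u**6/12.
Step 3. Substitute back u = sin(x): now -sin(x)**6/12.
Answer: -sin(x)**6/12.


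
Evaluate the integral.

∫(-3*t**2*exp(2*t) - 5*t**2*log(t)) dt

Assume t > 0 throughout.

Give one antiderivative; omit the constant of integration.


Answer: -5*t**3*log(t)/3 + 5*t**3/9 - 3*t**2*exp(2*t)/2 + 3*t*exp(2*t)/2 - 3*exp(2*t)/4.


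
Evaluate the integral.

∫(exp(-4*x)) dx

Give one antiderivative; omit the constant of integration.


Answer: -exp(-4*x)/4.


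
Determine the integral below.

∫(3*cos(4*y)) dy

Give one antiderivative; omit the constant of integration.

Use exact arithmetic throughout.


Answer: 3*sin(4*y)/4.


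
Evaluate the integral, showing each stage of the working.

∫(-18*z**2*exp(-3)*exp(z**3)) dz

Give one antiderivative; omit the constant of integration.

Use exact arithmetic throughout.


Step 1. Substitute u = z**3 - 3, turning ∫(-18*z**2*exp(-3)*exp(z**3)) dz into ∫(-6*exp(u)) du: now ∫(-6*exp(u)) du.
Step 2. Evaluate the standard form: now -6*exp(u).
Step 3. Substitute back u = z**3 - 3: now -6*exp(z**3 - 3).
Answer: -6*exp(z**3 - 3).


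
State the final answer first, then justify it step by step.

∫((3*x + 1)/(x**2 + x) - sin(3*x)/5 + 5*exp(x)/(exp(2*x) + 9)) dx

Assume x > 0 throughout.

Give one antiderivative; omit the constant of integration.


The answer is log(x) + 2*log(x + 1) + cos(3*x)/15 + 5*atan(exp(x)/3)/3.
Step 1. Rewrite: now ∫((3*x + 1)/(x**2 + x)) dx + ∫(5*exp(x)/(exp(2*x) + 9)) dx + ∫(-sin(3*x)/5) dx.
Step 2. Evaluate the standard form: now cos(3*x)/15 + ∫((3*x + 1)/(x**2 + x)) dx + ∫(5*exp(x)/(exp(2*x) + 9)) dx.
Step 3. Substitute u = exp(x), turning ∫(5*exp(x)/(exp(2*x) + 9)) dx into ∫(5/(u**2 + 9)) du: now cos(3*x)/15 + ∫((3*x + 1)/(x**2 + x)) dx + ∫(5/(u**2 + 9)) du.
Step 4. Evaluate the standard form: now cos(3*x)/15 + 5*atan(u/3)/3 + ∫((3*x + 1)/(x**2 + x)) dx.
Step 5. Substitute back u = exp(x): now cos(3*x)/15 + 5*atan(exp(x)/3)/3 + ∫((3*x + 1)/(x**2 + x)) dx.
Step 6. Decompose ∫((3*x + 1)/(x**2 + x)) dx by partial fractions, (3*x + 1)/(x**2 + x) = 2/(x + 1) + 1/x: now cos(3*x)/15 + 5*atan(exp(x)/3)/3 + ∫(1/x) dx + ∫(2/(x + 1)) dx.
Step 7. Evaluate the standard form [assuming x > -1]: now 2*log(x + 1) + cos(3*x)/15 + 5*atan(exp(x)/3)/3 + ∫(1/x) dx.
Step 8. Evaluate the standard form [assuming x > 0]: now log(x) + 2*log(x + 1) + cos(3*x)/15 + 5*atan(exp(x)/3)/3.
Answer: log(x) + 2*log(x + 1) + cos(3*x)/15 + 5*atan(exp(x)/3)/3.


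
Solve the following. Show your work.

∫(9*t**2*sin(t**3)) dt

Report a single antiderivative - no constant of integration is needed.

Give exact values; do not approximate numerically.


Step 1. Substitute u = t**3, turning ∫(9*t**2*sin(t**3)) dt into ∫(3*sin(u)) du: now ∫(3*sin(u)) du.
Step 2. Evaluate the standard form: now -3*cos(u).
Step 3. Substitute back u = t**3: now -3*cos(t**3).
Answer: -3*cos(t**3).


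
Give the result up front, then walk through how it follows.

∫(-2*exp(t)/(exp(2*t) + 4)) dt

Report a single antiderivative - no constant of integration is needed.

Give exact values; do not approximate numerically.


The answer is -atan(exp(t)/2).
Step 1. Substitute u = exp(t), turning ∫(-2*exp(t)/(exp(2*t) + 4)) dt into ∫(-2/(u**2 + 4)) du: now ∫(-2/(u**2 + 4)) du.
Step 2. Evaluate the standard form: now -atan(u/2).
Step 3. Substitute back u = exp(t): now -atan(exp(t)/2).
Answer: -atan(exp(t)/2).


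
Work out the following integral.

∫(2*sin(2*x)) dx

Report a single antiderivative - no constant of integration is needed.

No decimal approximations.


Answer: -cos(2*x).


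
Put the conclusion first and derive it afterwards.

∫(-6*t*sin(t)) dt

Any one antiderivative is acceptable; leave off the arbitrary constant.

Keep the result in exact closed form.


The answer is 6*t*cos(t) - 6*sin(t).
Step 1. Integrate ∫(-6*t*sin(t)) dt by parts with u = t, dv = (-6*sin(t)) dt, so v = 6*cos(t): now 6*t*cos(t) + ∫(-6*cos(t)) dt.
Step 2. Evaluate the standard form: now 6*t*cos(t) - 6*sin(t).
Answer: 6*t*cos(t) - 6*sin(t).


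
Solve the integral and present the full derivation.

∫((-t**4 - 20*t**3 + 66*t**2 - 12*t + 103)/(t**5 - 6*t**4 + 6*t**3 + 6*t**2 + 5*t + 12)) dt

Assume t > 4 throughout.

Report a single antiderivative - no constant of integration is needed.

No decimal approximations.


Step 1. Decompose ∫((-t**4 - 20*t**3 + 66*t**2 - 12*t + 103)/(t**5 - 6*t**4 + 6*t**3 + 6*t**2 + 5*t + 12)) dt by partial fractions, (-t**4 - 20*t**3 + 66*t**2 - 12*t + 103)/(t**5 - 6*t**4 + 6*t**3 + 6*t**2 + 5*t + 12) = 2/(t**2 + 1) + 5/(t + 1) - 1/(t - 3) - 5/(t - 4): now ∫(-5/(t - 4)) dt + ∫(-1/(t - 3)) dt + ∫(5/(t + 1)) dt + ∫(2/(t**2 + 1)) dt.
Step 2. Evaluate the standard form [assuming t > -1]: now 5*log(t + 1) + ∫(-5/(t - 4)) dt + ∫(-1/(t - 3)) dt + ∫(2/(t**2 + 1)) dt.
Step 3. Evaluate the standard form [assuming t > 4]: now -5*log(t - 4) + 5*log(t + 1) + ∫(-1/(t - 3)) dt + ∫(2/(t**2 + 1)) dt.
Step 4. Evaluate the standard form [assuming t > 3]: now -5*log(t - 4) - log(t - 3) + 5*log(t + 1) + ∫(2/(t**2 + 1)) dt.
Step 5. Evaluate the standard form: now -5*log(t - 4) - log(t - 3) + 5*log(t + 1) + 2*atan(t).
Answer: -5*log(t - 4) - log(t - 3) + 5*log(t + 1) + 2*atan(t).


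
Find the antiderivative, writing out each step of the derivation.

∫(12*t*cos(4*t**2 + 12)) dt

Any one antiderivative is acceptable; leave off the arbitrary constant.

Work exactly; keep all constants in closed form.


Step 1. Substitute u = t**2 + 3, turning ∫(12*t*cos(4*t**2 + 12)) dt into ∫(6*cos(4*u)) du: now ∫(6*cos(4*u)) du.
Step 2. Evaluate the standard form: now 3*sin(4*u)/2.
Step 3. Substitute back u = t**2 + 3: now 3*sin(4*t**2 + 12)/2.
Answer: 3*sin(4*t**2 + 12)/2.


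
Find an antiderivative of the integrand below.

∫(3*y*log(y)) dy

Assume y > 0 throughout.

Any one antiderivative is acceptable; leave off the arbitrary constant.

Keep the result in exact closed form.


Answer: 3*y**2*log(y)/2 - 3*y**2/4.


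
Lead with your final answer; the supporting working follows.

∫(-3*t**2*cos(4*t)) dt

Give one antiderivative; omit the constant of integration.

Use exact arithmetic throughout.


The answer is -3*t**2*sin(4*t)/4 - 3*t*cos(4*t)/8 + 3*sin(4*t)/32.
Step 1. Integrate ∫(-3*t**2*cos(4*t)) dt by parts with u = t**2, dv = (-3*cos(4*t)) dt, so v = -3*sin(4*t)/4: now -3*t**2*sin(4*t)/4 + ∫(3*t*sin(4*t)/2) dt.
Step 2. Integrate ∫(3*t*sin(4*t)/2) dt by parts with u = t, dv = (3*sin(4*t)/2) dt, so v = -3*cos(4*t)/8: now -3*t**2*sin(4*t)/4 - 3*t*cos(4*t)/8 + ∫(3*cos(4*t)/8) dt.
Step 3. Evaluate the standard form: now -3*t**2*sin(4*t)/4 - 3*t*cos(4*t)/8 + 3*sin(4*t)/32.
Answer: -3*t**2*sin(4*t)/4 - 3*t*cos(4*t)/8 + 3*sin(4*t)/32.


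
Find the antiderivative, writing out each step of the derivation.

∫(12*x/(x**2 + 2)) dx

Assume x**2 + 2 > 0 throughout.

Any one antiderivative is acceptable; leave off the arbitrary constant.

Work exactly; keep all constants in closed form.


Step 1. Substitute u = x**2 + 2, turning ∫(12*x/(x**2 + 2)) dx into ∫(6/u) du: now ∫(6/u) du.
Step 2. Evaluate the standard form [assuming u > 0]: now 6*log(u).
Step 3. Substitute back u = x**2 + 2: now 6*log(x**2 + 2).
Answer: 6*log(x**2 + 2).


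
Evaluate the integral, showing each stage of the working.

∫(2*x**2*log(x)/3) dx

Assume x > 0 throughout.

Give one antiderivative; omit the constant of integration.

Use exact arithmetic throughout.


Step 1. Integrate ∫(2*x**2*log(x)/3) dx by parts with u = log(x), dv = (2*x**2/3) dx, so v = 2*x**3/9 [assuming x > 0]: now 2*x**3*log(x)/9 + ∫(-2*x**2/9) dx.
Step 2. Evaluate the standard form: now 2*x**3*log(x)/9 - 2*x**3/27.
Answer: 2*x**3*log(x)/9 - 2*x**3/27.


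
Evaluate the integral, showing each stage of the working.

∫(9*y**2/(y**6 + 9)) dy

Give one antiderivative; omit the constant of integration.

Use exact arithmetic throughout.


Step 1. Substitute u = y**3, turning ∫(9*y**2/(y**6 + 9)) dy into ∫(3/(u**2 + 9)) du: now ∫(3/(u**2 + 9)) du.
Step 2. Evaluate the standard form: now atan(u/3).
Step 3. Substitute back u = y**3: now atan(y**3/3).
Answer: atan(y**3/3).


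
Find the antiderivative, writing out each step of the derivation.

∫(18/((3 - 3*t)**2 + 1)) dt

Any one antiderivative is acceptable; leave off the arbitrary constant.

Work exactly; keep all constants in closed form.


Step 1. Substitute u = 3 - 3*t, turning ∫(18/((3 - 3*t)**2 + 1)) dt into ∫(-6/(u**2 + 1)) du: now ∫(-6/(u**2 + 1)) du.
Step 2. Evaluate the standard form: now -6*atan(u).
Step 3. Substitute back u = 3 - 3*t: now 6*atan(3*t - 3).
Answer: 6*atan(3*t - 3).


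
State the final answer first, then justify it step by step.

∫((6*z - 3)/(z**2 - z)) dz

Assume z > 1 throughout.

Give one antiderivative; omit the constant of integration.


The answer is 3*log(z) + 3*log(z - 1).
Step 1. Decompose ∫((6*z - 3)/(z**2 - z)) dz by partial fractions, (6*z - 3)/(z**2 - z) = 3/(z - 1) + 3/z: now ∫(3/z) dz + ∫(3/(z - 1)) dz.
Step 2. Evaluate the standard form [assuming z > 1]: now 3*log(z - 1) + ∫(3/z) dz.
Step 3. Evaluate the standard form [assuming z > 0]: now 3*log(z) + 3*log(z - 1).
Answer: 3*log(z) + 3*log(z - 1).


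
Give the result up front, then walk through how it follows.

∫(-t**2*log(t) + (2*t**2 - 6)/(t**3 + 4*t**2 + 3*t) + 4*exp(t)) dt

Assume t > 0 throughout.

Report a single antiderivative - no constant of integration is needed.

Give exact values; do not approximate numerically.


The answer is -t**3*log(t)/3 + t**3/9 + 4*exp(t) - 2*log(t) + 2*log(t + 1) + 2*log(t + 3).
Step 1. Rewrite: now ∫(-t**2*log(t)) dt + ∫((2*t**2 - 6)/(t**3 + 4*t**2 + 3*t)) dt + ∫(4*exp(t)) dt.
Step 2. Integrate ∫(-t**2*log(t)) dt by parts with u = log(t), dv = (-t**2) dt, so v = -t**3/3 [assuming t > 0]: now -t**3*log(t)/3 + ∫(t**2/3) dt + ∫((2*t**2 - 6)/(t**3 + 4*t**2 + 3*t)) dt + ∫(4*exp(t)) dt.
Step 3. Evaluate the standard form: now -t**3*log(t)/3 + t**3/9 + ∫((2*t**2 - 6)/(t**3 + 4*t**2 + 3*t)) dt + ∫(4*exp(t)) dt.
Step 4. Decompose ∫((2*t**2 - 6)/(t**3 + 4*t**2 + 3*t)) dt by partial fractions, (2*t**2 - 6)/(t**3 + 4*t**2 + 3*t) = 2/(t + 3) + 2/(t + 1) - 2/t: now -t**3*log(t)/3 + t**3/9 + ∫(-2/t) dt + ∫(2/(t + 1)) dt + ∫(2/(t + 3)) dt + ∫(4*exp(t)) dt.
Step 5. Evaluate the standard form [assuming t > -1]: now -t**3*log(t)/3 + t**3/9 + 2*log(t + 1) + ∫(-2/t) dt + ∫(2/(t + 3)) dt + ∫(4*exp(t)) dt.
Step 6. Evaluate the standard form [assuming t > 0]: now -t**3*log(t)/3 + t**3/9 - 2*log(t) + 2*log(t + 1) + ∫(2/(t + 3)) dt + ∫(4*exp(t)) dt.
Step 7. Evaluate the standard form [assuming t > -3]: now -t**3*log(t)/3 + t**3/9 - 2*log(t) + 2*log(t + 1) + 2*log(t + 3) + ∫(4*exp(t)) dt.
Step 8. Evaluate the standard form: now -t**3*log(t)/3 + t**3/9 + 4*exp(t) - 2*log(t) + 2*log(t + 1) + 2*log(t + 3).
Answer: -t**3*log(t)/3 + t**3/9 + 4*exp(t) - 2*log(t) + 2*log(t + 1) + 2*log(t + 3).


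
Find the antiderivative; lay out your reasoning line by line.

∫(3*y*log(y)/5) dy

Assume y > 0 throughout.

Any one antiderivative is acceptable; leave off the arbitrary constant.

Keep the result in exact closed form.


Step 1. Integrate ∫(3*y*log(y)/5) dy by parts with u = log(y), dv = (3*y/5) dy, so v = 3*y**2/10 [assuming y > 0]: now 3*y**2*log(y)/10 + ∫(-3*y/10) dy.
Step 2. Evaluate the standard form: now 3*y**2*log(y)/10 - 3*y**2/20.
Answer: 3*y**2*log(y)/10 - 3*y**2/20.


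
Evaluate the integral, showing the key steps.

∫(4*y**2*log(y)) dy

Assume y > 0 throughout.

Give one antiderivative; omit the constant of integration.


Step 1. Integrate ∫(4*y**2*log(y)) dy by parts with u = log(y), dv = (4*y**2) dy, so v = 4*y**3/3 [assuming y > 0]: now 4*y**3*log(y)/3 + ∫(-4*y**2/3) dy.
Step 2. Evaluate the standard form: now 4*y**3*log(y)/3 - 4*y**3/9.
Answer: 4*y**3*log(y)/3 - 4*y**3/9.


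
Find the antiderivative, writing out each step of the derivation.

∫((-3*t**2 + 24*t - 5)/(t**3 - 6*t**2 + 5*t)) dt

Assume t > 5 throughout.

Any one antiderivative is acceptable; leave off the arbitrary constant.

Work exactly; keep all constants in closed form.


Step 1. Decompose ∫((-3*t**2 + 24*t - 5)/(t**3 - 6*t**2 + 5*t)) dt by partial fractions, (-3*t**2 + 24*t - 5)/(t**3 - 6*t**2 + 5*t) = -4/(t - 1) + 2/(t - 5) - 1/t: now ∫(-1/t) dt + ∫(2/(t - 5)) dt + ∫(-4/(t - 1)) dt.
Step 2. Evaluate the standard form [assuming t > 5]: now 2*log(t - 5) + ∫(-1/t) dt + ∫(-4/(t - 1)) dt.
Step 3. Evaluate the standard form [assuming t > 0]: now -log(t) + 2*log(t - 5) + ∫(-4/(t - 1)) dt.
Step 4. Evaluate the standard form [assuming t > 1]: now -log(t) + 2*log(t - 5) - 4*log(t - 1).
Answer: -log(t) + 2*log(t - 5) - 4*log(t - 1).


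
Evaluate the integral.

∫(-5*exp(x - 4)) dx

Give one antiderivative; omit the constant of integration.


Answer: -5*exp(x - 4).


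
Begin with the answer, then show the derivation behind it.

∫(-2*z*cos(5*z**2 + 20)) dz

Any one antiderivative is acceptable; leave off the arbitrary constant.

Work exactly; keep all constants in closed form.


The answer is -sin(5*z**2 + 20)/5.
Step 1. Substitute u = z**2 + 4, turning ∫(-2*z*cos(5*z**2 + 20)) dz into ∫(-cos(5*u)) du: now ∫(-cos(5*u)) du.
Step 2. Evaluate the standard form: now -sin(5*u)/5.
Step 3. Substitute back u = z**2 + 4: now -sin(5*z**2 + 20)/5.
Answer: -sin(5*z**2 + 20)/5.


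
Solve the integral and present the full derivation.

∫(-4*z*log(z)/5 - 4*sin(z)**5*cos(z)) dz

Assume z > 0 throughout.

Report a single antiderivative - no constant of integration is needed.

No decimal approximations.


Step 1. Rewrite: now ∫(-4*z*log(z)/5) dz + ∫(-4*sin(z)**5*cos(z)) dz.
Step 2. Integrate ∫(-4*z*log(z)/5) dz by parts with u = log(z), dv = (-4*z/5) dz, so v = -2*z**2/5 [assuming z > 0]: now -2*z**2*log(z)/5 + ∫(2*z/5) dz + ∫(-4*sin(z)**5*cos(z)) dz.
Step 3. Evaluate the standard form: now -2*z**2*log(z)/5 + z**2/5 + ∫(-4*sin(z)**5*cos(z)) dz.
Step 4. Substitute u = sin(z), turning ∫(-4*sin(z)**5*cos(z)) dz into ∫(-4*u**5) du: now -2*z**2*log(z)/5 + z**2/5 + ∫(-4*u**5) du.
Step 5. Evaluate the standard form: now -2*u**6/3 - 2*z**2*log(z)/5 + z**2/5.
Step 6. Substitute back u = sin(z): now -2*z**2*log(z)/5 + z**2/5 - 2*sin(z)**6/3.
Answer: -2*z**2*log(z)/5 + z**2/5 - 2*sin(z)**6/3.


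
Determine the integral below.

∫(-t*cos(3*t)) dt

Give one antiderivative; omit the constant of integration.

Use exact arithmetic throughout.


Answer: -t*sin(3*t)/3 - cos(3*t)/9.


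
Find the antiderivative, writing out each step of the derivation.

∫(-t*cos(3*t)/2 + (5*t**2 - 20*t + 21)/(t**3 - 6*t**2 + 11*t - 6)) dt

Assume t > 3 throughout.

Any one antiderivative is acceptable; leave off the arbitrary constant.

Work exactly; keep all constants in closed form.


Step 1. Rewrite: now ∫(-t*cos(3*t)/2) dt + ∫((5*t**2 - 20*t + 21)/(t**3 - 6*t**2 + 11*t - 6)) dt.
Step 2. Integrate ∫(-t*cos(3*t)/2) dt by parts with u = t, dv = (-cos(3*t)/2) dt, so v = -sin(3*t)/6: now -t*sin(3*t)/6 + ∫((5*t**2 - 20*t + 21)/(t**3 - 6*t**2 + 11*t - 6)) dt + ∫(sin(3*t)/6) dt.
Step 3. Evaluate the standard form: now -t*sin(3*t)/6 - cos(3*t)/18 + ∫((5*t**2 - 20*t + 21)/(t**3 - 6*t**2 + 11*t - 6)) dt.
Step 4. Decompose ∫((5*t**2 - 20*t + 21)/(t**3 - 6*t**2 + 11*t - 6)) dt by partial fractions, (5*t**2 - 20*t + 21)/(t**3 - 6*t**2 + 11*t - 6) = 3/(t - 1) - 1/(t - 2) + 3/(t - 3): now -t*sin(3*t)/6 - cos(3*t)/18 + ∫(3/(t - 3)) dt + ∫(-1/(t - 2)) dt + ∫(3/(t - 1)) dt.
Step 5. Evaluate the standard form [assuming t > 3]: now -t*sin(3*t)/6 + 3*log(t - 3) - cos(3*t)/18 + ∫(-1/(t - 2)) dt + ∫(3/(t - 1)) dt.
Step 6. Evaluate the standard form [assuming t > 2]: now -t*sin(3*t)/6 + 3*log(t - 3) - log(t - 2) - cos(3*t)/18 + ∫(3/(t - 1)) dt.
Step 7. Evaluate the standard form [assuming t > 1]: now -t*sin(3*t)/6 + 3*log(t - 3) - log(t - 2) + 3*log(t - 1) - cos(3*t)/18.
Answer: -t*sin(3*t)/6 + 3*log(t - 3) - log(t - 2) + 3*log(t - 1) - cos(3*t)/18.


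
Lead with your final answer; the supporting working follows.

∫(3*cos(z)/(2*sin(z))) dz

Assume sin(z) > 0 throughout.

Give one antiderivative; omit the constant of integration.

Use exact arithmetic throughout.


The answer is 3*log(sin(z))/2.
Step 1. Substitute u = sin(z), turning ∫(3*cos(z)/(2*sin(z))) dz into ∫(3/(2*u)) du: now ∫(3/(2*u)) du.
Step 2. Evaluate the standard form [assuming u > 0]: now 3*log(u)/2.
Step 3. Substitute back u = sin(z): now 3*log(sin(z))/2.
Answer: 3*log(sin(z))/2.


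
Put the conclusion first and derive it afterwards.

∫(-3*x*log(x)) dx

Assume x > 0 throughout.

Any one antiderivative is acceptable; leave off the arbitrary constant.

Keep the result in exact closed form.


The answer is -3*x**2*log(x)/2 + 3*x**2/4.
Step 1. Integrate ∫(-3*x*log(x)) dx by parts with u = log(x), dv = (-3*x) dx, so v = -3*x**2/2 [assuming x > 0]: now -3*x**2*log(x)/2 + ∫(3*x/2) dx.
Step 2. Evaluate the standard form: now -3*x**2*log(x)/2 + 3*x**2/4.
Answer: -3*x**2*log(x)/2 + 3*x**2/4.


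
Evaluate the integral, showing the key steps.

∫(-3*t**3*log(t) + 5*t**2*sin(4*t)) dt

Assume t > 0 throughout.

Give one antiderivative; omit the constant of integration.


Step 1. Rewrite: now ∫(5*t**2*sin(4*t)) dt + ∫(-3*t**3*log(t)) dt.
Step 2. Integrate ∫(-3*t**3*log(t)) dt by parts with u = log(t), dv = (-3*t**3) dt, so v = -3*t**4/4 [assuming t > 0]: now -3*t**4*log(t)/4 + ∫(3*t**3/4) dt + ∫(5*t**2*sin(4*t)) dt.
Step 3. Evaluate the standard form: now -3*t**4*log(t)/4 + 3*t**4/16 + ∫(5*t**2*sin(4*t)) dt.
Step 4. Integrate ∫(5*t**2*sin(4*t)) dt by parts with u = t**2, dv = (5*sin(4*t)) dt, so v = -5*cos(4*t)/4: now -3*t**4*log(t)/4 + 3*t**4/16 - 5*t**2*cos(4*t)/4 + ∫(5*t*cos(4*t)/2) dt.
Step 5. Integrate ∫(5*t*cos(4*t)/2) dt by parts with u = t, dv = (5*cos(4*t)/2) dt, so v = 5*sin(4*t)/8: now -3*t**4*log(t)/4 + 3*t**4/16 - 5*t**2*cos(4*t)/4 + 5*t*sin(4*t)/8 + ∫(-5*sin(4*t)/8) dt.
Step 6. Evaluate the standard form: now -3*t**4*log(t)/4 + 3*t**4/16 - 5*t**2*cos(4*t)/4 + 5*t*sin(4*t)/8 + 5*cos(4*t)/32.
Answer: -3*t**4*log(t)/4 + 3*t**4/16 - 5*t**2*cos(4*t)/4 + 5*t*sin(4*t)/8 + 5*cos(4*t)/32.


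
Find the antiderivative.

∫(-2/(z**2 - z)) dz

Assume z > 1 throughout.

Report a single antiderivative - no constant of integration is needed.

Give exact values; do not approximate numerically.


Answer: 2*log(z) - 2*log(z - 1).


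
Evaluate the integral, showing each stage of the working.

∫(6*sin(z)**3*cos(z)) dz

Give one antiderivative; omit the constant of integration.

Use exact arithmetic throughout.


Step 1. Substitute u = sin(z), turning ∫(6*sin(z)**3*cos(z)) dz into ∫(6*u**3) du: now ∫(6*u**3) du.
Step 2. Evaluate the standard form: now 3*u**4/2.
Step 3. Substitute back u = sin(z): now 3*sin(z)**4/2.
Answer: 3*sin(z)**4/2.


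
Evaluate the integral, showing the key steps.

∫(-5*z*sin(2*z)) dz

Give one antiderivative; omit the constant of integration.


Step 1. Integrate ∫(-5*z*sin(2*z)) dz by parts with u = z, dv = (-5*sin(2*z)) dz, so v = 5*cos(2*z)/2: now 5*z*cos(2*z)/2 + ∫(-5*cos(2*z)/2) dz.
Step 2. Evaluate the standard form: now 5*z*cos(2*z)/2 - 5*sin(2*z)/4.
Answer: 5*z*cos(2*z)/2 - 5*sin(2*z)/4.


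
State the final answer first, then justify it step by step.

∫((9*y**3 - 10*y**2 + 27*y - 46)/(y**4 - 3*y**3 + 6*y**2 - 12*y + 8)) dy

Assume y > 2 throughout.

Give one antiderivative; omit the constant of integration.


The answer is 5*log(y - 2) + 4*log(y - 1) + 3*atan(y/2)/2.
Step 1. Decompose ∫((9*y**3 - 10*y**2 + 27*y - 46)/(y**4 - 3*y**3 + 6*y**2 - 12*y + 8)) dy by partial fractions, (9*y**3 - 10*y**2 + 27*y - 46)/(y**4 - 3*y**3 + 6*y**2 - 12*y + 8) = 3/(y**2 + 4) + 4/(y - 1) + 5/(y - 2): now ∫(5/(y - 2)) dy + ∫(4/(y - 1)) dy + ∫(3/(y**2 + 4)) dy.
Step 2. Evaluate the standard form [assuming y > 1]: now 4*log(y - 1) + ∫(5/(y - 2)) dy + ∫(3/(y**2 + 4)) dy.
Step 3. Evaluate the standard form [assuming y > 2]: now 5*log(y - 2) + 4*log(y - 1) + ∫(3/(y**2 + 4)) dy.
Step 4. Evaluate the standard form: now 5*log(y - 2) + 4*log(y - 1) + 3*atan(y/2)/2.
Answer: 5*log(y - 2) + 4*log(y - 1) + 3*atan(y/2)/2.


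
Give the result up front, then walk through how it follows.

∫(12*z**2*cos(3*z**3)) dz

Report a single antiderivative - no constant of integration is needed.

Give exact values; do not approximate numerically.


The answer is 4*sin(3*z**3)/3.
Step 1. Substitute u = z**3, turning ∫(12*z**2*cos(3*z**3)) dz into ∫(4*cos(3*u)) du: now ∫(4*cos(3*u)) du.
Step 2. Evaluate the standard form: now 4*sin(3*u)/3.
Step 3. Substitute back u = z**3: now 4*sin(3*z**3)/3.
Answer: 4*sin(3*z**3)/3.


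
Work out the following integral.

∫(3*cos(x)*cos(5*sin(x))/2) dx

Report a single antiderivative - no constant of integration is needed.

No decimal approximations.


Answer: 3*sin(5*sin(x))/10.


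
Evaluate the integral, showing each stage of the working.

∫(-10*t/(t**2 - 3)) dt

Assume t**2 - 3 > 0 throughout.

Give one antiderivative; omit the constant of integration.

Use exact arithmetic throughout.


Step 1. Substitute u = t**2 - 3, turning ∫(-10*t/(t**2 - 3)) dt into ∫(-5/u) du: now ∫(-5/u) du.
Step 2. Evaluate the standard form [assuming u > 0]: now -5*log(u).
Step 3. Substitute back u = t**2 - 3: now -5*log(t**2 - 3).
Answer: -5*log(t**2 - 3).


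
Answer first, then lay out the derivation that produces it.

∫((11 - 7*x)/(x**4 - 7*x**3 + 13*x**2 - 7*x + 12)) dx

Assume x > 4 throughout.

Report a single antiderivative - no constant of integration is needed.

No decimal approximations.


The answer is -log(x - 4) + log(x - 3) + atan(x).
Step 1. Decompose ∫((11 - 7*x)/(x**4 - 7*x**3 + 13*x**2 - 7*x + 12)) dx by partial fractions, (11 - 7*x)/(x**4 - 7*x**3 + 13*x**2 - 7*x + 12) = 1/(x**2 + 1) + 1/(x - 3) - 1/(x - 4): now ∫(-1/(x - 4)) dx + ∫(1/(x - 3)) dx + ∫(1/(x**2 + 1)) dx.
Step 2. Evaluate the standard form [assuming x > 4]: now -log(x - 4) + ∫(1/(x - 3)) dx + ∫(1/(x**2 + 1)) dx.
Step 3. Evaluate the standard form [assuming x > 3]: now -log(x - 4) + log(x - 3) + ∫(1/(x**2 + 1)) dx.
Step 4. Evaluate the standard form: now -log(x - 4) + log(x - 3) + atan(x).
Answer: -log(x - 4) + log(x - 3) + atan(x).


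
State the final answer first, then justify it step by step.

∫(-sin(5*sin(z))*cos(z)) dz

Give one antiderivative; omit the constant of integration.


The answer is cos(5*sin(z))/5.
Step 1. Substitute u = sin(z), turning ∫(-sin(5*sin(z))*cos(z)) dz into ∫(-sin(5*u)) du: now ∫(-sin(5*u)) du.
Step 2. Evaluate the standard form: now cos(5*u)/5.
Step 3. Substitute back u = sin(z): now cos(5*sin(z))/5.
Answer: cos(5*sin(z))/5.


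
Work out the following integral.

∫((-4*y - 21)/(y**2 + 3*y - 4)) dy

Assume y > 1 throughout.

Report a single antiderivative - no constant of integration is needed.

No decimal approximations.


Answer: -5*log(y - 1) + log(y + 4).


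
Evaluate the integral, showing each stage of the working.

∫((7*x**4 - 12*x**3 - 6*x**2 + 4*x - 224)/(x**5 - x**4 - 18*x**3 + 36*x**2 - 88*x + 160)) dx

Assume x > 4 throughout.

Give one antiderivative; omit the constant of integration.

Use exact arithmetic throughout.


Step 1. Decompose ∫((7*x**4 - 12*x**3 - 6*x**2 + 4*x - 224)/(x**5 - x**4 - 18*x**3 + 36*x**2 - 88*x + 160)) dx by partial fractions, (7*x**4 - 12*x**3 - 6*x**2 + 4*x - 224)/(x**5 - x**4 - 18*x**3 + 36*x**2 - 88*x + 160) = -2/(x**2 + 4) + 3/(x + 5) + 2/(x - 2) + 2/(x - 4): now ∫(2/(x - 4)) dx + ∫(2/(x - 2)) dx + ∫(3/(x + 5)) dx + ∫(-2/(x**2 + 4)) dx.
Step 2. Evaluate the standard form [assuming x > 2]: now 2*log(x - 2) + ∫(2/(x - 4)) dx + ∫(3/(x + 5)) dx + ∫(-2/(x**2 + 4)) dx.
Step 3. Evaluate the standard form [assuming x > 4]: now 2*log(x - 4) + 2*log(x - 2) + ∫(3/(x + 5)) dx + ∫(-2/(x**2 + 4)) dx.
Step 4. Evaluate the standard form [assuming x > -5]: now 2*log(x - 4) + 2*log(x - 2) + 3*log(x + 5) + ∫(-2/(x**2 + 4)) dx.
Step 5. Evaluate the standard form: now 2*log(x - 4) + 2*log(x - 2) + 3*log(x + 5) - atan(x/2).
Answer: 2*log(x - 4) + 2*log(x - 2) + 3*log(x + 5) - atan(x/2).


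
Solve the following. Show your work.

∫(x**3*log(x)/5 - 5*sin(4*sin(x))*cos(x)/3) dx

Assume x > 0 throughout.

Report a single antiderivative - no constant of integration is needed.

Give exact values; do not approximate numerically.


Step 1. Rewrite: now ∫(x**3*log(x)/5) dx + ∫(-5*sin(4*sin(x))*cos(x)/3) dx.
Step 2. Substitute u = sin(x), turning ∫(-5*sin(4*sin(x))*cos(x)/3) dx into ∫(-5*sin(4*u)/3) du: now ∫(x**3*log(x)/5) dx + ∫(-5*sin(4*u)/3) du.
Step 3. Evaluate the standard form: now 5*cos(4*u)/12 + ∫(x**3*log(x)/5) dx.
Step 4. Substitute back u = sin(x): now 5*cos(4*sin(x))/12 + ∫(x**3*log(x)/5) dx.
Step 5. Integrate ∫(x**3*log(x)/5) dx by parts with u = log(x), dv = (x**3/5) dx, so v = x**4/20 [assuming x > 0]: now x**4*log(x)/20 + 5*cos(4*sin(x))/12 + ∫(-x**3/20) dx.
Step 6. Evaluate the standard form: now x**4*log(x)/20 - x**4/80 + 5*cos(4*sin(x))/12.
Answer: x**4*log(x)/20 - x**4/80 + 5*cos(4*sin(x))/12.


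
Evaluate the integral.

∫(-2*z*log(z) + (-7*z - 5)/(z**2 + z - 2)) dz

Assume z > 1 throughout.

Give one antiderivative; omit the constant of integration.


Answer: -z**2*log(z) + z**2/2 - 4*log(z - 1) - 3*log(z + 2).


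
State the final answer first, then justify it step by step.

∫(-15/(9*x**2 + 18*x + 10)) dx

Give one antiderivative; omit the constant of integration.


The answer is -5*atan(3*x + 3).
Step 1. Substitute u = -3*x - 3, turning ∫(-15/(9*x**2 + 18*x + 10)) dx into ∫(5/(u**2 + 1)) du: now ∫(5/(u**2 + 1)) du.
Step 2. Evaluate the standard form: now 5*atan(u).
Step 3. Substitute back u = -3*x - 3: now -5*atan(3*x + 3).
Answer: -5*atan(3*x + 3).


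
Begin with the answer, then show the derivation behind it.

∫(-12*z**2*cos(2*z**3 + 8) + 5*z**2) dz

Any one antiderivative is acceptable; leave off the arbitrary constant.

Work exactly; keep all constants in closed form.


The answer is 5*z**3/3 - 2*sin(2*z**3 + 8).
Step 1. Rewrite: now ∫(5*z**2) dz + ∫(-12*z**2*cos(2*z**3 + 8)) dz.
Step 2. Substitute u = z**3 + 4, turning ∫(-12*z**2*cos(2*z**3 + 8)) dz into ∫(-4*cos(2*u)) du: now ∫(5*z**2) dz + ∫(-4*cos(2*u)) du.
Step 3. Evaluate the standard form: now -2*sin(2*u) + ∫(5*z**2) dz.
Step 4. Substitute back u = z**3 + 4: now -2*sin(2*z**3 + 8) + ∫(5*z**2) dz.
Step 5. Evaluate the standard form: now 5*z**3/3 - 2*sin(2*z**3 + 8).
Answer: 5*z**3/3 - 2*sin(2*z**3 + 8).


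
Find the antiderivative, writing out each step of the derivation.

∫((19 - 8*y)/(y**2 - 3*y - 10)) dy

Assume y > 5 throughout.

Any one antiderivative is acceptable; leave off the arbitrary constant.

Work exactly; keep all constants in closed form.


Step 1. Decompose ∫((19 - 8*y)/(y**2 - 3*y - 10)) dy by partial fractions, (19 - 8*y)/(y**2 - 3*y - 10) = -5/(y + 2) - 3/(y - 5): now ∫(-3/(y - 5)) dy + ∫(-5/(y + 2)) dy.
Step 2. Evaluate the standard form [assuming y > -2]: now -5*log(y + 2) + ∫(-3/(y - 5)) dy.
Step 3. Evaluate the standard form [assuming y > 5]: now -3*log(y - 5) - 5*log(y + 2).
Answer: -3*log(y - 5) - 5*log(y + 2).


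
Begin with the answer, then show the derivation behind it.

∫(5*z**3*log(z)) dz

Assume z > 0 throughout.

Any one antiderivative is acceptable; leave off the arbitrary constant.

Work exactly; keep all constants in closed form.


The answer is 5*z**4*log(z)/4 - 5*z**4/16.
Step 1. Integrate ∫(5*z**3*log(z)) dz by parts with u = log(z), dv = (5*z**3) dz, so v = 5*z**4/4 [assuming z > 0]: now 5*z**4*log(z)/4 + ∫(-5*z**3/4) dz.
Step 2. Evaluate the standard form: now 5*z**4*log(z)/4 - 5*z**4/16.
Answer: 5*z**4*log(z)/4 - 5*z**4/16.


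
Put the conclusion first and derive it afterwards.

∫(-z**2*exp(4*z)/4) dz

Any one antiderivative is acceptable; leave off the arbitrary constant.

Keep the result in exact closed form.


The answer is -z**2*exp(4*z)/16 + z*exp(4*z)/32 - exp(4*z)/128.
Step 1. Integrate ∫(-z**2*exp(4*z)/4) dz by parts with u = z**2, dv = (-exp(4*z)/4) dz, so v = -exp(4*z)/16: now -z**2*exp(4*z)/16 + ∫(z*exp(4*z)/8) dz.
Step 2. Integrate ∫(z*exp(4*z)/8) dz by parts with u = z, dv = (exp(4*z)/8) dz, so v = exp(4*z)/32: now -z**2*exp(4*z)/16 + z*exp(4*z)/32 + ∫(-exp(4*z)/32) dz.
Step 3. Evaluate the standard form: now -z**2*exp(4*z)/16 + z*exp(4*z)/32 - exp(4*z)/128.
Answer: -z**2*exp(4*z)/16 + z*exp(4*z)/32 - exp(4*z)/128.


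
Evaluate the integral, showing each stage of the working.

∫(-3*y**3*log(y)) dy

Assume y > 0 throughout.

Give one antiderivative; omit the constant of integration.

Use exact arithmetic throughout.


Step 1. Integrate ∫(-3*y**3*log(y)) dy by parts with u = log(y), dv = (-3*y**3) dy, so v = -3*y**4/4 [assuming y > 0]: now -3*y**4*log(y)/4 + ∫(3*y**3/4) dy.
Step 2. Evaluate the standard form: now -3*y**4*log(y)/4 + 3*y**4/16.
Answer: -3*y**4*log(y)/4 + 3*y**4/16.


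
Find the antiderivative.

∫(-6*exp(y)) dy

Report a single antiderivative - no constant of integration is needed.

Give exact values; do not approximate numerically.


Answer: -6*exp(y).


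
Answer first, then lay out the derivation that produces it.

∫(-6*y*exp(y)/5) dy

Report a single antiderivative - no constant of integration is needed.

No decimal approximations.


The answer is -6*y*exp(y)/5 + 6*exp(y)/5.
Step 1. Integrate ∫(-6*y*exp(y)/5) dy by parts with u = y, dv = (-6*exp(y)/5) dy, so v = -6*exp(y)/5: now -6*y*exp(y)/5 + ∫(6*exp(y)/5) dy.
Step 2. Evaluate the standard form: now -6*y*exp(y)/5 + 6*exp(y)/5.
Answer: -6*y*exp(y)/5 + 6*exp(y)/5.


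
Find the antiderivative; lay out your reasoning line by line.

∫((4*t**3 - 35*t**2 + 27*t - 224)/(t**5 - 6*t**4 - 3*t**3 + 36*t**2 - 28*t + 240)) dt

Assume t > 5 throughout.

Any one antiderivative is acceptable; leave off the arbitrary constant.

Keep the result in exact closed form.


Step 1. Decompose ∫((4*t**3 - 35*t**2 + 27*t - 224)/(t**5 - 6*t**4 - 3*t**3 + 36*t**2 - 28*t + 240)) dt by partial fractions, (4*t**3 - 35*t**2 + 27*t - 224)/(t**5 - 6*t**4 - 3*t**3 + 36*t**2 - 28*t + 240) = -1/(t**2 + 4) - 1/(t + 3) + 3/(t - 4) - 2/(t - 5): now ∫(-2/(t - 5)) dt + ∫(3/(t - 4)) dt + ∫(-1/(t + 3)) dt + ∫(-1/(t**2 + 4)) dt.
Step 2. Evaluate the standard form [assuming t > 5]: now -2*log(t - 5) + ∫(3/(t - 4)) dt + ∫(-1/(t + 3)) dt + ∫(-1/(t**2 + 4)) dt.
Step 3. Evaluate the standard form [assuming t > 4]: now -2*log(t - 5) + 3*log(t - 4) + ∫(-1/(t + 3)) dt + ∫(-1/(t**2 + 4)) dt.
Step 4. Evaluate the standard form [assuming t > -3]: now -2*log(t - 5) + 3*log(t - 4) - log(t + 3) + ∫(-1/(t**2 + 4)) dt.
Step 5. Evaluate the standard form: now -2*log(t - 5) + 3*log(t - 4) - log(t + 3) - atan(t/2)/2.
Answer: -2*log(t - 5) + 3*log(t - 4) - log(t + 3) - atan(t/2)/2.


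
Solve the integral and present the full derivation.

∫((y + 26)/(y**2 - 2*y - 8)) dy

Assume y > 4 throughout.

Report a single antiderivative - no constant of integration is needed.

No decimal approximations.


Step 1. Decompose ∫((y + 26)/(y**2 - 2*y - 8)) dy by partial fractions, (y + 26)/(y**2 - 2*y - 8) = -4/(y + 2) + 5/(y - 4): now ∫(5/(y - 4)) dy + ∫(-4/(y + 2)) dy.
Step 2. Evaluate the standard form [assuming y > -2]: now -4*log(y + 2) + ∫(5/(y - 4)) dy.
Step 3. Evaluate the standard form [assuming y > 4]: now 5*log(y - 4) - 4*log(y + 2).
Answer: 5*log(y - 4) - 4*log(y + 2).


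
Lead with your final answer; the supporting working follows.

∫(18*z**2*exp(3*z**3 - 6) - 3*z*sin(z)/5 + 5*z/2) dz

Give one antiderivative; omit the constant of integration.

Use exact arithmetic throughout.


The answer is 5*z**2/4 + 3*z*cos(z)/5 + 2*exp(3*z**3 - 6) - 3*sin(z)/5.
Step 1. Rewrite: now ∫(5*z/2) dz + ∫(-3*z*sin(z)/5) dz + ∫(18*z**2*exp(3*z**3 - 6)) dz.
Step 2. Integrate ∫(-3*z*sin(z)/5) dz by parts with u = z, dv = (-3*sin(z)/5) dz, so v = 3*cos(z)/5: now 3*z*cos(z)/5 + ∫(5*z/2) dz + ∫(18*z**2*exp(3*z**3 - 6)) dz + ∫(-3*cos(z)/5) dz.
Step 3. Evaluate the standard form: now 3*z*cos(z)/5 - 3*sin(z)/5 + ∫(5*z/2) dz + ∫(18*z**2*exp(3*z**3 - 6)) dz.
Step 4. Evaluate the standard form: now 5*z**2/4 + 3*z*cos(z)/5 - 3*sin(z)/5 + ∫(18*z**2*exp(3*z**3 - 6)) dz.
Step 5. Substitute u = z**3 - 2, turning ∫(18*z**2*exp(3*z**3 - 6)) dz into ∫(6*exp(3*u)) du: now 5*z**2/4 + 3*z*cos(z)/5 - 3*sin(z)/5 + ∫(6*exp(3*u)) du.
Step 6. Evaluate the standard form: now 5*z**2/4 + 3*z*cos(z)/5 + 2*exp(3*u) - 3*sin(z)/5.
Step 7. Substitute back u = z**3 - 2: now 5*z**2/4 + 3*z*cos(z)/5 + 2*exp(3*z**3 - 6) - 3*sin(z)/5.
Answer: 5*z**2/4 + 3*z*cos(z)/5 + 2*exp(3*z**3 - 6) - 3*sin(z)/5.


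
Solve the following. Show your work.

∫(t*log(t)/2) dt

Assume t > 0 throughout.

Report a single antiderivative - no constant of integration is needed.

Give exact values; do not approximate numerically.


Step 1. Integrate ∫(t*log(t)/2) dt by parts with u = log(t), dv = (t/2) dt, so v = t**2/4 [assuming t > 0]: now t**2*log(t)/4 + ∫(-t/4) dt.
Step 2. Evaluate the standard form: now t**2*log(t)/4 - t**2/8.
Answer: t**2*log(t)/4 - t**2/8.


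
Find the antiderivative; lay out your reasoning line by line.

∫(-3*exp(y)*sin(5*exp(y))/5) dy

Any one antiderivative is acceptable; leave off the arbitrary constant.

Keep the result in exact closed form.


Step 1. Substitute u = exp(y), turning ∫(-3*exp(y)*sin(5*exp(y))/5) dy into ∫(-3*sin(5*u)/5) du: now ∫(-3*sin(5*u)/5) du.
Step 2. Evaluate the standard form: now 3*cos(5*u)/25.
Step 3. Substitute back u = exp(y): now 3*cos(5*exp(y))/25.
Answer: 3*cos(5*exp(y))/25.


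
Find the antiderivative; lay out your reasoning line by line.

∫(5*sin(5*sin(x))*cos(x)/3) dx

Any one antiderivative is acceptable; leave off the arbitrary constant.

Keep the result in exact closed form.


Step 1. Substitute u = sin(x), turning ∫(5*sin(5*sin(x))*cos(x)/3) dx into ∫(5*sin(5*u)/3) du: now ∫(5*sin(5*u)/3) du.
Step 2. Evaluate the standard form: now -cos(5*u)/3.
Step 3. Substitute back u = sin(x): now -cos(5*sin(x))/3.
Answer: -cos(5*sin(x))/3.


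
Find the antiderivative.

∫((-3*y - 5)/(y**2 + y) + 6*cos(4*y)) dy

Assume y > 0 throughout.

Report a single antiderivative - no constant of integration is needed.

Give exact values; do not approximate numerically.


Answer: -5*log(y) + 2*log(y + 1) + 3*sin(4*y)/2.


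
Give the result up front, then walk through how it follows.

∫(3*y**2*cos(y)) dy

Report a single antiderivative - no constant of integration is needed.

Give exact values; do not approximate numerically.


The answer is 3*y**2*sin(y) + 6*y*cos(y) - 6*sin(y).
Step 1. Integrate ∫(3*y**2*cos(y)) dy by parts with u = y**2, dv = (3*cos(y)) dy, so v = 3*sin(y): now 3*y**2*sin(y) + ∫(-6*y*sin(y)) dy.
Step 2. Integrate ∫(-6*y*sin(y)) dy by parts with u = y, dv = (-6*sin(y)) dy, so v = 6*cos(y): now 3*y**2*sin(y) + 6*y*cos(y) + ∫(-6*cos(y)) dy.
Step 3. Evaluate the standard form: now 3*y**2*sin(y) + 6*y*cos(y) - 6*sin(y).
Answer: 3*y**2*sin(y) + 6*y*cos(y) - 6*sin(y).


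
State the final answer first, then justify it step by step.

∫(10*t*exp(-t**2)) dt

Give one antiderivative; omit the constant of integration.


The answer is -5*exp(-t**2).
Step 1. Substitute u = t**2, turning ∫(10*t*exp(-t**2)) dt into ∫(5*exp(-u)) du: now ∫(5*exp(-u)) du.
Step 2. Evaluate the standard form: now -5*exp(-u).
Step 3. Substitute back u = t**2: now -5*exp(-t**2).
Answer: -5*exp(-t**2).


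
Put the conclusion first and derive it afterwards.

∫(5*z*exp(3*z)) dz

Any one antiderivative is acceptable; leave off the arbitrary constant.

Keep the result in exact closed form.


The answer is 5*z*exp(3*z)/3 - 5*exp(3*z)/9.
Step 1. Integrate ∫(5*z*exp(3*z)) dz by parts with u = z, dv = (5*exp(3*z)) dz, so v = 5*exp(3*z)/3: now 5*z*exp(3*z)/3 + ∫(-5*exp(3*z)/3) dz.
Step 2. Evaluate the standard form: now 5*z*exp(3*z)/3 - 5*exp(3*z)/9.
Answer: 5*z*exp(3*z)/3 - 5*exp(3*z)/9.
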